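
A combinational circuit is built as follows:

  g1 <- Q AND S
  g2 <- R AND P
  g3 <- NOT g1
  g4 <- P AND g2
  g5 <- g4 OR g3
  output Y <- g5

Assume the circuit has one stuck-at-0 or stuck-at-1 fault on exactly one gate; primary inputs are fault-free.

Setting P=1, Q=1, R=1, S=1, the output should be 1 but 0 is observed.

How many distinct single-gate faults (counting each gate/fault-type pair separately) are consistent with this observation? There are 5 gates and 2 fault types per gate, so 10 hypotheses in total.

3

Fault-free: g1=1, g2=1, g3=0, g4=1, g5=1 → 1. Observed 0.
  g1 stuck-at-0: output 1 ✗
  g1 stuck-at-1: output 1 ✗
  g2 stuck-at-0: output 0 ✓
  g2 stuck-at-1: output 1 ✗
  g3 stuck-at-0: output 1 ✗
  g3 stuck-at-1: output 1 ✗
  g4 stuck-at-0: output 0 ✓
  g4 stuck-at-1: output 1 ✗
  g5 stuck-at-0: output 0 ✓
  g5 stuck-at-1: output 1 ✗
Consistent faults: {g2 stuck-at-0, g4 stuck-at-0, g5 stuck-at-0} — 3 in all.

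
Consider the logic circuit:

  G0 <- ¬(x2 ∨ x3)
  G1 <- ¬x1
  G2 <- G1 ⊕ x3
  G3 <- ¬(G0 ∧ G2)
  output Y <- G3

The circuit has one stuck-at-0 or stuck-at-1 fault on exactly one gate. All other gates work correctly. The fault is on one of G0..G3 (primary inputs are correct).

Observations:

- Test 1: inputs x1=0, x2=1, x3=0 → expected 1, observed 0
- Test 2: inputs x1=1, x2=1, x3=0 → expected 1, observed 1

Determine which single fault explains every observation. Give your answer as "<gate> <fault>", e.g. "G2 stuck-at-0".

Fault-free values for test 1 (x1=0, x2=1, x3=0): G0=0, G1=1, G2=1, G3=1, giving Y=1. Observed 0.
Test 1: faults giving observed 0 are {G0 stuck-at-1, G3 stuck-at-0}.
Test 2 (x1=1, x2=1, x3=0): fault-free G0=0, G1=0, G2=0, G3=1 → 1; observed 1. Eliminates G3 stuck-at-0.
Only G0 stuck-at-1 is consistent with every test.

G0 stuck-at-1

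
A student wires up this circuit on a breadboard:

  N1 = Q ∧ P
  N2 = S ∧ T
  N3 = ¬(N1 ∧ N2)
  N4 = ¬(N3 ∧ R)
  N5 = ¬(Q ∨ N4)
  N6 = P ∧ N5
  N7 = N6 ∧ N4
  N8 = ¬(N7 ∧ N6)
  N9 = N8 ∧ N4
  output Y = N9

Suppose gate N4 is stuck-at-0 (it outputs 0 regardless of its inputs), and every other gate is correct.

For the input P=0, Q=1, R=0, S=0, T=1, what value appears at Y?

Propagate with N4 forced: N1=0, N2=0, N3=1, N4=0 [stuck-at-0], N5=0, N6=0, N7=0, N8=1, N9=0.
So Y = 0. (Without the fault it would be 1.)

0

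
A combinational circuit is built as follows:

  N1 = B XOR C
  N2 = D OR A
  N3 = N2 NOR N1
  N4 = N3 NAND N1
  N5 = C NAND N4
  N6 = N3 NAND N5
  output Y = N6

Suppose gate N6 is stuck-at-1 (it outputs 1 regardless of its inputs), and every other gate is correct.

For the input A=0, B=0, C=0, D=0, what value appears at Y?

Propagate with N6 forced: N1=0, N2=0, N3=1, N4=1, N5=1, N6=1 [stuck-at-1].
So Y = 1. (Without the fault it would be 0.)

1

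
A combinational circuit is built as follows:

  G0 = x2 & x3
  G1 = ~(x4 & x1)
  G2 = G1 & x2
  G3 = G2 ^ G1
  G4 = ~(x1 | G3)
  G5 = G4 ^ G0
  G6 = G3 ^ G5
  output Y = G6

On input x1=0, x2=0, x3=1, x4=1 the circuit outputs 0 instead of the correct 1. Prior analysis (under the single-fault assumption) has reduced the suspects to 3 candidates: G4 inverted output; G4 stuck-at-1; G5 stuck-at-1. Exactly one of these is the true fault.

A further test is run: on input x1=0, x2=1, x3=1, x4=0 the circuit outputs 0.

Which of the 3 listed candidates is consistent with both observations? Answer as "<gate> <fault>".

Evaluate each candidate on input x1=0, x2=1, x3=1, x4=0:
  G4 inverted output: G0=1, G1=1, G2=1, G3=0, G4=0 [inverted output], G5=1, G6=1 → 1 — eliminated
  G4 stuck-at-1: G0=1, G1=1, G2=1, G3=0, G4=1 [stuck-at-1], G5=0, G6=0 → 0 — matches
  G5 stuck-at-1: G0=1, G1=1, G2=1, G3=0, G4=1, G5=1 [stuck-at-1], G6=1 → 1 — eliminated
Only G4 stuck-at-1 reproduces the observed 0.

G4 stuck-at-1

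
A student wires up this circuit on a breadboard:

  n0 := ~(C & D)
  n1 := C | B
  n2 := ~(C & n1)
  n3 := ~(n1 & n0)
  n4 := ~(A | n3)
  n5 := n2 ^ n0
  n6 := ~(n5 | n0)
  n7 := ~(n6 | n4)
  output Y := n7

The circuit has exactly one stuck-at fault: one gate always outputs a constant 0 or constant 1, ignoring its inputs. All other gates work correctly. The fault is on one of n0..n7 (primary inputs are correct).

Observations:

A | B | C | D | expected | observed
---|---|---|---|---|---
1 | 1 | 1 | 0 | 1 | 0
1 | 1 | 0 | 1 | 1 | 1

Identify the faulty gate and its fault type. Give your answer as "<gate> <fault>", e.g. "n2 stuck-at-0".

n0 stuck-at-0

Fault-free values for test 1 (A=1, B=1, C=1, D=0): n0=1, n1=1, n2=0, n3=0, n4=0, n5=1, n6=0, n7=1, giving Y=1. Observed 0.
Test 1: faults giving observed 0 are {n0 stuck-at-0, n4 stuck-at-1, n6 stuck-at-1, n7 stuck-at-0}.
Test 2 (A=1, B=1, C=0, D=1): fault-free n0=1, n1=1, n2=1, n3=0, n4=0, n5=0, n6=0, n7=1 → 1; observed 1. Eliminates n4 stuck-at-1, n6 stuck-at-1, n7 stuck-at-0.
Only n0 stuck-at-0 is consistent with every test.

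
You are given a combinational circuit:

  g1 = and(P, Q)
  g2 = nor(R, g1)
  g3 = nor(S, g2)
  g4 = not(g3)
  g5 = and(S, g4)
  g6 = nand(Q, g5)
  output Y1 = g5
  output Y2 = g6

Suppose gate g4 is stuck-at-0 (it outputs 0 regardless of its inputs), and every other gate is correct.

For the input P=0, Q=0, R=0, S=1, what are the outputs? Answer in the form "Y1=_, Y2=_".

Y1=0, Y2=1

Propagate with g4 forced: g1=0, g2=1, g3=0, g4=0 [stuck-at-0], g5=0, g6=1.
So the outputs are Y1=0, Y2=1. (Without the fault they would be Y1=1, Y2=1.)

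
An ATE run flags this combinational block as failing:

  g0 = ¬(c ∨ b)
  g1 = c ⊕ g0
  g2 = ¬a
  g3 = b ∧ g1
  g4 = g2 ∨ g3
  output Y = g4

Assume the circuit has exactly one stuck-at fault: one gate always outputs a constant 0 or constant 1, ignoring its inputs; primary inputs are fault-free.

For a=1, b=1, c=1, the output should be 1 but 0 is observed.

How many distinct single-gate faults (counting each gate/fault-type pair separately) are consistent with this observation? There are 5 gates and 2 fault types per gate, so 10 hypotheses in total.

Fault-free: g0=0, g1=1, g2=0, g3=1, g4=1 → 1. Observed 0.
  g0 stuck-at-0: output 1 ✗
  g0 stuck-at-1: output 0 ✓
  g1 stuck-at-0: output 0 ✓
  g1 stuck-at-1: output 1 ✗
  g2 stuck-at-0: output 1 ✗
  g2 stuck-at-1: output 1 ✗
  g3 stuck-at-0: output 0 ✓
  g3 stuck-at-1: output 1 ✗
  g4 stuck-at-0: output 0 ✓
  g4 stuck-at-1: output 1 ✗
Consistent faults: {g0 stuck-at-1, g1 stuck-at-0, g3 stuck-at-0, g4 stuck-at-0} — 4 in all.

4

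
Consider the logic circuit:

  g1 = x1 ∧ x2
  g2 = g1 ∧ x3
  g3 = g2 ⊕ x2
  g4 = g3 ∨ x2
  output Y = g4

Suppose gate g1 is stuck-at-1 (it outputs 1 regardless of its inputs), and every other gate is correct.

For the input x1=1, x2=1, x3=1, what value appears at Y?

Propagate with g1 forced: g1=1 [stuck-at-1], g2=1, g3=0, g4=1.
So Y = 1. (Same as the fault-free value — the fault is masked on this input.)

1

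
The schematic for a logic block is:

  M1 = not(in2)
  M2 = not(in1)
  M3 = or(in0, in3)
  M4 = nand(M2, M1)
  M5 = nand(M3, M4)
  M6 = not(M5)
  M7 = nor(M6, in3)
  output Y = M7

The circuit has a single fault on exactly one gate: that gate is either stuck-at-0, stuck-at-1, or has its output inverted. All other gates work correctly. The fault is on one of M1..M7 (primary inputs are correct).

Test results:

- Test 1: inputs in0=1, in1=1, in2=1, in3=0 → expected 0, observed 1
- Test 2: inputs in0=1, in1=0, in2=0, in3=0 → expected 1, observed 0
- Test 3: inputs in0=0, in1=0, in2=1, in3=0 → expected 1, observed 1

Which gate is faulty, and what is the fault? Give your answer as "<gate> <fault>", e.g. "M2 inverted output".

M4 inverted output

Fault-free values for test 1 (in0=1, in1=1, in2=1, in3=0): M1=0, M2=0, M3=1, M4=1, M5=0, M6=1, M7=0, giving Y=0. Observed 1.
Test 1: faults giving observed 1 are {M3 stuck-at-0, M3 inverted output, M4 stuck-at-0, M4 inverted output, M5 stuck-at-1, M5 inverted output, M6 stuck-at-0, M6 inverted output, M7 stuck-at-1, M7 inverted output}.
Test 2 (in0=1, in1=0, in2=0, in3=0): fault-free M1=1, M2=1, M3=1, M4=0, M5=1, M6=0, M7=1 → 1; observed 0. Eliminates M3 stuck-at-0, M3 inverted output, M4 stuck-at-0, M5 stuck-at-1, M6 stuck-at-0, M7 stuck-at-1.
Test 3 (in0=0, in1=0, in2=1, in3=0): fault-free M1=0, M2=1, M3=0, M4=1, M5=1, M6=0, M7=1 → 1; observed 1. Eliminates M5 inverted output, M6 inverted output, M7 inverted output.
Only M4 inverted output is consistent with every test.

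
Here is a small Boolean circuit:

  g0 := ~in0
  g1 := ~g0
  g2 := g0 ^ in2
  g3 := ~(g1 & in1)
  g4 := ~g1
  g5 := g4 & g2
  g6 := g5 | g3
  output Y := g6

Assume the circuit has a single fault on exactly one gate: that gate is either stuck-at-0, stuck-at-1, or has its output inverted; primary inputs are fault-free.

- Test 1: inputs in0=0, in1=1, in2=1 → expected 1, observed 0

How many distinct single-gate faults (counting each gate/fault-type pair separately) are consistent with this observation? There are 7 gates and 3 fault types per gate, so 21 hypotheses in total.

8

Fault-free: g0=1, g1=0, g2=0, g3=1, g4=1, g5=0, g6=1 → 1. Observed 0.
  g0: stuck-at-0, inverted output ✓; others ✗
  g1: stuck-at-1, inverted output ✓; others ✗
  g2: none of the 3 fault types match ✗
  g3: stuck-at-0, inverted output ✓; others ✗
  g4: none of the 3 fault types match ✗
  g5: none of the 3 fault types match ✗
  g6: stuck-at-0, inverted output ✓; others ✗
Consistent faults: {g0 stuck-at-0, g0 inverted output, g1 stuck-at-1, g1 inverted output, g3 stuck-at-0, g3 inverted output, g6 stuck-at-0, g6 inverted output} — 8 in all.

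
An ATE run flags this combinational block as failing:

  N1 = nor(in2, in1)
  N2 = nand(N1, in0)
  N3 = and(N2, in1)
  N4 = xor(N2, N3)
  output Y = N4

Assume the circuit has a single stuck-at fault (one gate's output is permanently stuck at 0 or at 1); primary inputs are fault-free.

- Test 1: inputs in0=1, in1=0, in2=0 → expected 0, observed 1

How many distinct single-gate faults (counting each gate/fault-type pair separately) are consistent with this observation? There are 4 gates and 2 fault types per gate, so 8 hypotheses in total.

Fault-free: N1=1, N2=0, N3=0, N4=0 → 0. Observed 1.
  N1 stuck-at-0: output 1 ✓
  N1 stuck-at-1: output 0 ✗
  N2 stuck-at-0: output 0 ✗
  N2 stuck-at-1: output 1 ✓
  N3 stuck-at-0: output 0 ✗
  N3 stuck-at-1: output 1 ✓
  N4 stuck-at-0: output 0 ✗
  N4 stuck-at-1: output 1 ✓
Consistent faults: {N1 stuck-at-0, N2 stuck-at-1, N3 stuck-at-1, N4 stuck-at-1} — 4 in all.

4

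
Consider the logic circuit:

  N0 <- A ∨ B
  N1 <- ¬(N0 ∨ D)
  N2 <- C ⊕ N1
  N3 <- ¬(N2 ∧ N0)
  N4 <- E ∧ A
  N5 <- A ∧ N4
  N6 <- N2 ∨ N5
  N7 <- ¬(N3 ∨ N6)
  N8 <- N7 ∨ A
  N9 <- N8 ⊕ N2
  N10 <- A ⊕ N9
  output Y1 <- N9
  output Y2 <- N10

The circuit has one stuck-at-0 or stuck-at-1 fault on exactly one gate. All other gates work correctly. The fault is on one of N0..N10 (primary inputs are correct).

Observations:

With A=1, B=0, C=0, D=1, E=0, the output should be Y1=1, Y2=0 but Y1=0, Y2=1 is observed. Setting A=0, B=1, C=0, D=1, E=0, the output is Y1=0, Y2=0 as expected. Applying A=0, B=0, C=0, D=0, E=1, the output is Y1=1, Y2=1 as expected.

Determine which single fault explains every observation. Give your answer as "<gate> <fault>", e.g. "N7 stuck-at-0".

N8 stuck-at-0

Fault-free values for test 1 (A=1, B=0, C=0, D=1, E=0): N0=1, N1=0, N2=0, N3=1, N4=0, N5=0, N6=0, N7=0, N8=1, N9=1, N10=0, giving Y1=1, Y2=0. Observed Y1=0, Y2=1.
Test 1: faults giving observed Y1=0, Y2=1 are {N1 stuck-at-1, N2 stuck-at-1, N8 stuck-at-0, N9 stuck-at-0}.
Test 2 (A=0, B=1, C=0, D=1, E=0): fault-free N0=1, N1=0, N2=0, N3=1, N4=0, N5=0, N6=0, N7=0, N8=0, N9=0, N10=0 → Y1=0, Y2=0; observed Y1=0, Y2=0. Eliminates N1 stuck-at-1, N2 stuck-at-1.
Test 3 (A=0, B=0, C=0, D=0, E=1): fault-free N0=0, N1=1, N2=1, N3=1, N4=0, N5=0, N6=1, N7=0, N8=0, N9=1, N10=1 → Y1=1, Y2=1; observed Y1=1, Y2=1. Eliminates N9 stuck-at-0.
Only N8 stuck-at-0 is consistent with every test.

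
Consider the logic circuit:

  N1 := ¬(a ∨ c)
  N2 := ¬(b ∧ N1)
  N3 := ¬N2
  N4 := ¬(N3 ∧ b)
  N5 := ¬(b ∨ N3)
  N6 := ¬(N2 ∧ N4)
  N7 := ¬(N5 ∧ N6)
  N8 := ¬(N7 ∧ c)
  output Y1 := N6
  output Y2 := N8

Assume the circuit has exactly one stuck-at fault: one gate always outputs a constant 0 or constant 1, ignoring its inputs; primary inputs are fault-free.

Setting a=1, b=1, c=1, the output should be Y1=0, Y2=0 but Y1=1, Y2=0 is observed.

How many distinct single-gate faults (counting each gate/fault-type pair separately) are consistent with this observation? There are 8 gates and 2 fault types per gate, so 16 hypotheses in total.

5

Fault-free: N1=0, N2=1, N3=0, N4=1, N5=0, N6=0, N7=1, N8=0 → Y1=0, Y2=0. Observed Y1=1, Y2=0.
  N1: stuck-at-1 ✓; others ✗
  N2: stuck-at-0 ✓; others ✗
  N3: stuck-at-1 ✓; others ✗
  N4: stuck-at-0 ✓; others ✗
  N5: none of the 2 fault types match ✗
  N6: stuck-at-1 ✓; others ✗
  N7: none of the 2 fault types match ✗
  N8: none of the 2 fault types match ✗
Consistent faults: {N1 stuck-at-1, N2 stuck-at-0, N3 stuck-at-1, N4 stuck-at-0, N6 stuck-at-1} — 5 in all.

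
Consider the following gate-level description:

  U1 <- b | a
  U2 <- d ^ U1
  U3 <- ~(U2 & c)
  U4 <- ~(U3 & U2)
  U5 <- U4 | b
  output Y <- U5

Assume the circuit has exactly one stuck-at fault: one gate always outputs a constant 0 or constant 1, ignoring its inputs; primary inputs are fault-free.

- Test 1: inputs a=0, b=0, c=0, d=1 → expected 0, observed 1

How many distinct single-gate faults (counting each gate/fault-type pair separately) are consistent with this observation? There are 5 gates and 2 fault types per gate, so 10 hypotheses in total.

5

Fault-free: U1=0, U2=1, U3=1, U4=0, U5=0 → 0. Observed 1.
  U1 stuck-at-0: output 0 ✗
  U1 stuck-at-1: output 1 ✓
  U2 stuck-at-0: output 1 ✓
  U2 stuck-at-1: output 0 ✗
  U3 stuck-at-0: output 1 ✓
  U3 stuck-at-1: output 0 ✗
  U4 stuck-at-0: output 0 ✗
  U4 stuck-at-1: output 1 ✓
  U5 stuck-at-0: output 0 ✗
  U5 stuck-at-1: output 1 ✓
Consistent faults: {U1 stuck-at-1, U2 stuck-at-0, U3 stuck-at-0, U4 stuck-at-1, U5 stuck-at-1} — 5 in all.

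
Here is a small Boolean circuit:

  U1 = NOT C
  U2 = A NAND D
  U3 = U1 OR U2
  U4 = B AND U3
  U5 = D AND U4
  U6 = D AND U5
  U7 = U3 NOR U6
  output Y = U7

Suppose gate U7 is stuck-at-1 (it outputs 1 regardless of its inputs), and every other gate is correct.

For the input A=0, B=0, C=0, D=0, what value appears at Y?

Propagate with U7 forced: U1=1, U2=1, U3=1, U4=0, U5=0, U6=0, U7=1 [stuck-at-1].
So Y = 1. (Without the fault it would be 0.)

1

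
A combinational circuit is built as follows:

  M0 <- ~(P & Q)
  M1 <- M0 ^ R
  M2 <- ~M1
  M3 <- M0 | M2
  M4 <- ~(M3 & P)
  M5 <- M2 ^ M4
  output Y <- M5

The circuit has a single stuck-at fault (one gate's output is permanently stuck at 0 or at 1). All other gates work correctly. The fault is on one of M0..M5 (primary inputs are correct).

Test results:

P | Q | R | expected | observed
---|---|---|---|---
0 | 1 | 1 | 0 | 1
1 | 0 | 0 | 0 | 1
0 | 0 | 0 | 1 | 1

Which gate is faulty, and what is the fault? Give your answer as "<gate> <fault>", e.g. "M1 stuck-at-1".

M5 stuck-at-1

Fault-free values for test 1 (P=0, Q=1, R=1): M0=1, M1=0, M2=1, M3=1, M4=1, M5=0, giving Y=0. Observed 1.
Test 1: faults giving observed 1 are {M0 stuck-at-0, M1 stuck-at-1, M2 stuck-at-0, M4 stuck-at-0, M5 stuck-at-1}.
Test 2 (P=1, Q=0, R=0): fault-free M0=1, M1=1, M2=0, M3=1, M4=0, M5=0 → 0; observed 1. Eliminates M1 stuck-at-1, M2 stuck-at-0, M4 stuck-at-0.
Test 3 (P=0, Q=0, R=0): fault-free M0=1, M1=1, M2=0, M3=1, M4=1, M5=1 → 1; observed 1. Eliminates M0 stuck-at-0.
Only M5 stuck-at-1 is consistent with every test.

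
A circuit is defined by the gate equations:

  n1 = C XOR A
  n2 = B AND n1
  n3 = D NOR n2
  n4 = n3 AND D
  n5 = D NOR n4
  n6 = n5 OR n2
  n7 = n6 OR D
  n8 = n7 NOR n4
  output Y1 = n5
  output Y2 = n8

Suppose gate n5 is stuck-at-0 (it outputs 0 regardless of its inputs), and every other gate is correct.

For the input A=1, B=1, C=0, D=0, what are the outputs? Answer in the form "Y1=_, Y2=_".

Y1=0, Y2=0

Propagate with n5 forced: n1=1, n2=1, n3=0, n4=0, n5=0 [stuck-at-0], n6=1, n7=1, n8=0.
So the outputs are Y1=0, Y2=0. (Without the fault they would be Y1=1, Y2=0.)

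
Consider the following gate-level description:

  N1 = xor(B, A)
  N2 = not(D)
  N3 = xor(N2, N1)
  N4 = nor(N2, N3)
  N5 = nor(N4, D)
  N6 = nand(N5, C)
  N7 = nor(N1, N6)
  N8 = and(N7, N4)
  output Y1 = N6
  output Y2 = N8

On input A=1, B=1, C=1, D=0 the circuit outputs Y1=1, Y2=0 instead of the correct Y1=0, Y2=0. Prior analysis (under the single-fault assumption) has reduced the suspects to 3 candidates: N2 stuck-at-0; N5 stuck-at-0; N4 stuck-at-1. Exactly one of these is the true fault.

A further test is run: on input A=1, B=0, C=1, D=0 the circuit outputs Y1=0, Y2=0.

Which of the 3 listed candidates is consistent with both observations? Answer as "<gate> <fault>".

N2 stuck-at-0

Evaluate each candidate on input A=1, B=0, C=1, D=0:
  N2 stuck-at-0: N1=1, N2=0 [stuck-at-0], N3=1, N4=0, N5=1, N6=0, N7=0, N8=0 → Y1=0, Y2=0 — matches
  N5 stuck-at-0: N1=1, N2=1, N3=0, N4=0, N5=0 [stuck-at-0], N6=1, N7=0, N8=0 → Y1=1, Y2=0 — eliminated
  N4 stuck-at-1: N1=1, N2=1, N3=0, N4=1 [stuck-at-1], N5=0, N6=1, N7=0, N8=0 → Y1=1, Y2=0 — eliminated
Only N2 stuck-at-0 reproduces the observed Y1=0, Y2=0.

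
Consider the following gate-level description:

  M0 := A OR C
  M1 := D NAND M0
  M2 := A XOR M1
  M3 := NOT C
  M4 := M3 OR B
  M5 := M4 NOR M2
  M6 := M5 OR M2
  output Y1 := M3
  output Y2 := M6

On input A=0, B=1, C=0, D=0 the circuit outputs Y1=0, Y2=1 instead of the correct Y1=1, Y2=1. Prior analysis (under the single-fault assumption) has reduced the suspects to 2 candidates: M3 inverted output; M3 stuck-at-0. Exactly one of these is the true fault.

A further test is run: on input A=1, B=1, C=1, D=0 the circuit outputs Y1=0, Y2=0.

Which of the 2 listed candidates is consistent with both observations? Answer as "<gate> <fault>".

M3 stuck-at-0

Evaluate each candidate on input A=1, B=1, C=1, D=0:
  M3 inverted output: M0=1, M1=1, M2=0, M3=1 [inverted output], M4=1, M5=0, M6=0 → Y1=1, Y2=0 — eliminated
  M3 stuck-at-0: M0=1, M1=1, M2=0, M3=0 [stuck-at-0], M4=1, M5=0, M6=0 → Y1=0, Y2=0 — matches
Only M3 stuck-at-0 reproduces the observed Y1=0, Y2=0.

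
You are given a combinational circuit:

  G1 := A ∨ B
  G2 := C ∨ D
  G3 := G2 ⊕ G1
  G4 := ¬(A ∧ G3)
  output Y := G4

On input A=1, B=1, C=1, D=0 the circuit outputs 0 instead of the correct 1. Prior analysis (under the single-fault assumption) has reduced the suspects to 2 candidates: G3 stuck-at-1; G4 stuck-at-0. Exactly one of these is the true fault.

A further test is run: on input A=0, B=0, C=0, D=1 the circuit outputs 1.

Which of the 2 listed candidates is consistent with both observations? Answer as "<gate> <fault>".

G3 stuck-at-1

Evaluate each candidate on input A=0, B=0, C=0, D=1:
  G3 stuck-at-1: G1=0, G2=1, G3=1 [stuck-at-1], G4=1 → 1 — matches
  G4 stuck-at-0: G1=0, G2=1, G3=1, G4=0 [stuck-at-0] → 0 — eliminated
Only G3 stuck-at-1 reproduces the observed 1.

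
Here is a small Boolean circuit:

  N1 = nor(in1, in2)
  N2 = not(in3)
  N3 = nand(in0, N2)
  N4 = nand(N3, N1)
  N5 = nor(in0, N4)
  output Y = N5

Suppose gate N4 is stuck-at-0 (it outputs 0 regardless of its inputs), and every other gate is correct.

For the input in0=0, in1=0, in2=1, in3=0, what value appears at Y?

Propagate with N4 forced: N1=0, N2=1, N3=1, N4=0 [stuck-at-0], N5=1.
So Y = 1. (Without the fault it would be 0.)

1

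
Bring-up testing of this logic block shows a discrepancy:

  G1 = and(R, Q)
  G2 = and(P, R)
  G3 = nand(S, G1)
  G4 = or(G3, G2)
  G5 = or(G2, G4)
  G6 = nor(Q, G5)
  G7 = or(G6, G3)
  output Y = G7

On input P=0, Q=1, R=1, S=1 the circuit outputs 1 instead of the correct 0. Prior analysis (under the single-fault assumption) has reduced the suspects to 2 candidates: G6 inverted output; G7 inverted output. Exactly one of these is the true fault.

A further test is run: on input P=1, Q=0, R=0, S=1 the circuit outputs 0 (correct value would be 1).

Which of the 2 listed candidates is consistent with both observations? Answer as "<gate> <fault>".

G7 inverted output

Evaluate each candidate on input P=1, Q=0, R=0, S=1:
  G6 inverted output: G1=0, G2=0, G3=1, G4=1, G5=1, G6=1 [inverted output], G7=1 → 1 — eliminated
  G7 inverted output: G1=0, G2=0, G3=1, G4=1, G5=1, G6=0, G7=0 [inverted output] → 0 — matches
Only G7 inverted output reproduces the observed 0.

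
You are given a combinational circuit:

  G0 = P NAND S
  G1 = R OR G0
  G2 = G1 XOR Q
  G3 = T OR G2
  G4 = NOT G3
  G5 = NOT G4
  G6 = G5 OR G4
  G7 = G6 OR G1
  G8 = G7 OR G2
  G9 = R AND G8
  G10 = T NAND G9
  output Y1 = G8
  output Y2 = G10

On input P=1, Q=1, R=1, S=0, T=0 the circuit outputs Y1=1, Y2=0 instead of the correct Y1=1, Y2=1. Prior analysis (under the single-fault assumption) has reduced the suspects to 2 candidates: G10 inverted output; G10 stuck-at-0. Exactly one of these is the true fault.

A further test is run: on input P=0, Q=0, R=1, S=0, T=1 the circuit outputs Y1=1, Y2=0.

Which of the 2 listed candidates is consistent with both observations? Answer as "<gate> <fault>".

Evaluate each candidate on input P=0, Q=0, R=1, S=0, T=1:
  G10 inverted output: G0=1, G1=1, G2=1, G3=1, G4=0, G5=1, G6=1, G7=1, G8=1, G9=1, G10=1 [inverted output] → Y1=1, Y2=1 — eliminated
  G10 stuck-at-0: G0=1, G1=1, G2=1, G3=1, G4=0, G5=1, G6=1, G7=1, G8=1, G9=1, G10=0 [stuck-at-0] → Y1=1, Y2=0 — matches
Only G10 stuck-at-0 reproduces the observed Y1=1, Y2=0.

G10 stuck-at-0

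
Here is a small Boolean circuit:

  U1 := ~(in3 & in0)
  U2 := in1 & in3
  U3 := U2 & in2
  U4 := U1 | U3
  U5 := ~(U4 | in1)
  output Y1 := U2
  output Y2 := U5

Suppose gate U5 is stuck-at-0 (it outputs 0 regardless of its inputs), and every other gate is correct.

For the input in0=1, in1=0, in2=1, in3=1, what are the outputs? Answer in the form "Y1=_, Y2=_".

Propagate with U5 forced: U1=0, U2=0, U3=0, U4=0, U5=0 [stuck-at-0].
So the outputs are Y1=0, Y2=0. (Without the fault they would be Y1=0, Y2=1.)

Y1=0, Y2=0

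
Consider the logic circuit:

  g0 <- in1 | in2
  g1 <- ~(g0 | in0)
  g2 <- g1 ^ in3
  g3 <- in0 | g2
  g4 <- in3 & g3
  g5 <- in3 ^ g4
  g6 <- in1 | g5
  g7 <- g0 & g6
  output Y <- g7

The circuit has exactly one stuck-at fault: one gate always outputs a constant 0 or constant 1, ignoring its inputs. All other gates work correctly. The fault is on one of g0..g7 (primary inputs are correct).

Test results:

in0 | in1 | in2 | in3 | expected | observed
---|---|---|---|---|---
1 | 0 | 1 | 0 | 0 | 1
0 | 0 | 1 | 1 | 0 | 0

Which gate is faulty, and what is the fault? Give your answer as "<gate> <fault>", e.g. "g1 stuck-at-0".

g4 stuck-at-1

Fault-free values for test 1 (in0=1, in1=0, in2=1, in3=0): g0=1, g1=0, g2=0, g3=1, g4=0, g5=0, g6=0, g7=0, giving Y=0. Observed 1.
Test 1: faults giving observed 1 are {g4 stuck-at-1, g5 stuck-at-1, g6 stuck-at-1, g7 stuck-at-1}.
Test 2 (in0=0, in1=0, in2=1, in3=1): fault-free g0=1, g1=0, g2=1, g3=1, g4=1, g5=0, g6=0, g7=0 → 0; observed 0. Eliminates g5 stuck-at-1, g6 stuck-at-1, g7 stuck-at-1.
Only g4 stuck-at-1 is consistent with every test.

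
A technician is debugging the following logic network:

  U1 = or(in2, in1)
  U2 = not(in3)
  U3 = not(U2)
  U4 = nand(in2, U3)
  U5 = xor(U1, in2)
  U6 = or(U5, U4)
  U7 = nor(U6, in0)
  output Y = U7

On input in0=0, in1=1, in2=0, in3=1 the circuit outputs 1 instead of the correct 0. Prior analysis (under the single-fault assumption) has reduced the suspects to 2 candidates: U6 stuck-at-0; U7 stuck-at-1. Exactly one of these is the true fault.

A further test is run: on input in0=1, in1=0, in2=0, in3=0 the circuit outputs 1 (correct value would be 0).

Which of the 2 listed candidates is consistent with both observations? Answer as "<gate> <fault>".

U7 stuck-at-1

Evaluate each candidate on input in0=1, in1=0, in2=0, in3=0:
  U6 stuck-at-0: U1=0, U2=1, U3=0, U4=1, U5=0, U6=0 [stuck-at-0], U7=0 → 0 — eliminated
  U7 stuck-at-1: U1=0, U2=1, U3=0, U4=1, U5=0, U6=1, U7=1 [stuck-at-1] → 1 — matches
Only U7 stuck-at-1 reproduces the observed 1.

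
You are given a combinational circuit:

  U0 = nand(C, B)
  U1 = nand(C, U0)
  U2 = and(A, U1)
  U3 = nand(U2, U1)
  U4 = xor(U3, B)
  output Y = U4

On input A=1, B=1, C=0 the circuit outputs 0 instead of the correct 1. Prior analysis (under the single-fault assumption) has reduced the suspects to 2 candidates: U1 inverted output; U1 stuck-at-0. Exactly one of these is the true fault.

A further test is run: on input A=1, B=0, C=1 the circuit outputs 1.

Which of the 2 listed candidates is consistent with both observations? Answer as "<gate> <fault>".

U1 stuck-at-0

Evaluate each candidate on input A=1, B=0, C=1:
  U1 inverted output: U0=1, U1=1 [inverted output], U2=1, U3=0, U4=0 → 0 — eliminated
  U1 stuck-at-0: U0=1, U1=0 [stuck-at-0], U2=0, U3=1, U4=1 → 1 — matches
Only U1 stuck-at-0 reproduces the observed 1.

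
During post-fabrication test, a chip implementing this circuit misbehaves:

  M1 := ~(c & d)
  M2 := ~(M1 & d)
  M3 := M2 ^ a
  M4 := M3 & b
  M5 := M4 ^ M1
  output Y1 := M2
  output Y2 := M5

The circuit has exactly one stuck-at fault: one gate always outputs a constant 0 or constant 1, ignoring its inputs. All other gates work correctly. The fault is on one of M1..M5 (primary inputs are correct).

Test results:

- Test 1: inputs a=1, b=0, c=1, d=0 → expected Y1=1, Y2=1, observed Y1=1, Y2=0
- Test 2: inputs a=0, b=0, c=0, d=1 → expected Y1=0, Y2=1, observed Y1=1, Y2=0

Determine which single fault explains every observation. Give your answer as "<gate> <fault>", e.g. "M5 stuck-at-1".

M1 stuck-at-0

Fault-free values for test 1 (a=1, b=0, c=1, d=0): M1=1, M2=1, M3=0, M4=0, M5=1, giving Y1=1, Y2=1. Observed Y1=1, Y2=0.
Test 1: faults giving observed Y1=1, Y2=0 are {M1 stuck-at-0, M4 stuck-at-1, M5 stuck-at-0}.
Test 2 (a=0, b=0, c=0, d=1): fault-free M1=1, M2=0, M3=0, M4=0, M5=1 → Y1=0, Y2=1; observed Y1=1, Y2=0. Eliminates M4 stuck-at-1, M5 stuck-at-0.
Only M1 stuck-at-0 is consistent with every test.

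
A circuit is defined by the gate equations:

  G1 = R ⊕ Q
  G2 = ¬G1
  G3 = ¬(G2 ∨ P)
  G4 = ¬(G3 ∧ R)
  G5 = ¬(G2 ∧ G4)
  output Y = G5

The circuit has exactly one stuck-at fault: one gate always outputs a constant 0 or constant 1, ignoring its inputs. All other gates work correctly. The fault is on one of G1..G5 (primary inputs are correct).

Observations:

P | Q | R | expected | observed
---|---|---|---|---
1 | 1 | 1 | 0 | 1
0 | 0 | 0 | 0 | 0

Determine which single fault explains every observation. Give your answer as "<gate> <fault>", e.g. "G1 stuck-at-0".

Fault-free values for test 1 (P=1, Q=1, R=1): G1=0, G2=1, G3=0, G4=1, G5=0, giving Y=0. Observed 1.
Test 1: faults giving observed 1 are {G1 stuck-at-1, G2 stuck-at-0, G3 stuck-at-1, G4 stuck-at-0, G5 stuck-at-1}.
Test 2 (P=0, Q=0, R=0): fault-free G1=0, G2=1, G3=0, G4=1, G5=0 → 0; observed 0. Eliminates G1 stuck-at-1, G2 stuck-at-0, G4 stuck-at-0, G5 stuck-at-1.
Only G3 stuck-at-1 is consistent with every test.

G3 stuck-at-1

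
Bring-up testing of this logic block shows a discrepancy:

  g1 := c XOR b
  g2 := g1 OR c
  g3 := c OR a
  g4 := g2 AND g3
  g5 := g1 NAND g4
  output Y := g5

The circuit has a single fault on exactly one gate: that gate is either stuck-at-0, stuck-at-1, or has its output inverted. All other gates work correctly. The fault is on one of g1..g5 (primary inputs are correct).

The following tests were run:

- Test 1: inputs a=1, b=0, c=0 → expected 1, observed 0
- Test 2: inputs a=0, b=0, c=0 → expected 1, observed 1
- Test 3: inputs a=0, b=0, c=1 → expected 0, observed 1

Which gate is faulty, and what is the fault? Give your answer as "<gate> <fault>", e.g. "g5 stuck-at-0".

Fault-free values for test 1 (a=1, b=0, c=0): g1=0, g2=0, g3=1, g4=0, g5=1, giving Y=1. Observed 0.
Test 1: faults giving observed 0 are {g1 stuck-at-1, g1 inverted output, g5 stuck-at-0, g5 inverted output}.
Test 2 (a=0, b=0, c=0): fault-free g1=0, g2=0, g3=0, g4=0, g5=1 → 1; observed 1. Eliminates g5 stuck-at-0, g5 inverted output.
Test 3 (a=0, b=0, c=1): fault-free g1=1, g2=1, g3=1, g4=1, g5=0 → 0; observed 1. Eliminates g1 stuck-at-1.
Only g1 inverted output is consistent with every test.

g1 inverted output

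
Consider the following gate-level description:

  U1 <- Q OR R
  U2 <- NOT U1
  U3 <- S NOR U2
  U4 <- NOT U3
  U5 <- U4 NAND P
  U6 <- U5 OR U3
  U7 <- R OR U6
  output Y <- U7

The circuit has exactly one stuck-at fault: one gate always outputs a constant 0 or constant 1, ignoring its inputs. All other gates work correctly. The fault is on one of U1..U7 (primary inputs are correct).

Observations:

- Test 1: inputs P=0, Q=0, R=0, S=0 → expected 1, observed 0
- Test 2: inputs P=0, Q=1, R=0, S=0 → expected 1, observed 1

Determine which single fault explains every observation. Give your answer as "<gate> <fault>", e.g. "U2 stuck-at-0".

Fault-free values for test 1 (P=0, Q=0, R=0, S=0): U1=0, U2=1, U3=0, U4=1, U5=1, U6=1, U7=1, giving Y=1. Observed 0.
Test 1: faults giving observed 0 are {U5 stuck-at-0, U6 stuck-at-0, U7 stuck-at-0}.
Test 2 (P=0, Q=1, R=0, S=0): fault-free U1=1, U2=0, U3=1, U4=0, U5=1, U6=1, U7=1 → 1; observed 1. Eliminates U6 stuck-at-0, U7 stuck-at-0.
Only U5 stuck-at-0 is consistent with every test.

U5 stuck-at-0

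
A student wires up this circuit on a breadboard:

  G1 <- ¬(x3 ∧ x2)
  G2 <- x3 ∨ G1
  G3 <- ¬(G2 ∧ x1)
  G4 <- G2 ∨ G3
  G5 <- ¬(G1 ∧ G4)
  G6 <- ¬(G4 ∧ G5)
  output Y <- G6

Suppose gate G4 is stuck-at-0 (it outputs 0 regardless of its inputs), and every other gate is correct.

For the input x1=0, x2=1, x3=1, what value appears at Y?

1

Propagate with G4 forced: G1=0, G2=1, G3=1, G4=0 [stuck-at-0], G5=1, G6=1.
So Y = 1. (Without the fault it would be 0.)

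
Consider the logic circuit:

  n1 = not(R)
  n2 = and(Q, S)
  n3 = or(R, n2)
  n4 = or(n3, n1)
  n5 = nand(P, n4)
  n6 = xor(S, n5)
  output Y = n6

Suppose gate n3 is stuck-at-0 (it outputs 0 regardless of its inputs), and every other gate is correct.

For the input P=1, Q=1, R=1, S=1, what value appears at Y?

0

Propagate with n3 forced: n1=0, n2=1, n3=0 [stuck-at-0], n4=0, n5=1, n6=0.
So Y = 0. (Without the fault it would be 1.)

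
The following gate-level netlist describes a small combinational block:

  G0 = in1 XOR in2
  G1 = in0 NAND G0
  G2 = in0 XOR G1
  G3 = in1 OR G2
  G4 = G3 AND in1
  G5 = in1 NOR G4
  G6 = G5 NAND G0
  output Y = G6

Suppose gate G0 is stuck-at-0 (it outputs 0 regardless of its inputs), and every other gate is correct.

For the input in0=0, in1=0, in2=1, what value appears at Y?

Propagate with G0 forced: G0=0 [stuck-at-0], G1=1, G2=1, G3=1, G4=0, G5=1, G6=1.
So Y = 1. (Without the fault it would be 0.)

1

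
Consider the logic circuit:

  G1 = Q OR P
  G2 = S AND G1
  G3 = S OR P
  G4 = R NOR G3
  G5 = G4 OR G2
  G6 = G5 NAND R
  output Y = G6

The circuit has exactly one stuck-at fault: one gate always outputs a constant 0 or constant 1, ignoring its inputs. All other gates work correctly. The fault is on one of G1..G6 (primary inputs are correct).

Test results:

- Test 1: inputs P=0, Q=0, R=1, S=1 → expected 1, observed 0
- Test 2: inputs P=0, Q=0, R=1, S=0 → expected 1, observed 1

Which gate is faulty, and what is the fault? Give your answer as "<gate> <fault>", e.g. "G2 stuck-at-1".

G1 stuck-at-1

Fault-free values for test 1 (P=0, Q=0, R=1, S=1): G1=0, G2=0, G3=1, G4=0, G5=0, G6=1, giving Y=1. Observed 0.
Test 1: faults giving observed 0 are {G1 stuck-at-1, G2 stuck-at-1, G4 stuck-at-1, G5 stuck-at-1, G6 stuck-at-0}.
Test 2 (P=0, Q=0, R=1, S=0): fault-free G1=0, G2=0, G3=0, G4=0, G5=0, G6=1 → 1; observed 1. Eliminates G2 stuck-at-1, G4 stuck-at-1, G5 stuck-at-1, G6 stuck-at-0.
Only G1 stuck-at-1 is consistent with every test.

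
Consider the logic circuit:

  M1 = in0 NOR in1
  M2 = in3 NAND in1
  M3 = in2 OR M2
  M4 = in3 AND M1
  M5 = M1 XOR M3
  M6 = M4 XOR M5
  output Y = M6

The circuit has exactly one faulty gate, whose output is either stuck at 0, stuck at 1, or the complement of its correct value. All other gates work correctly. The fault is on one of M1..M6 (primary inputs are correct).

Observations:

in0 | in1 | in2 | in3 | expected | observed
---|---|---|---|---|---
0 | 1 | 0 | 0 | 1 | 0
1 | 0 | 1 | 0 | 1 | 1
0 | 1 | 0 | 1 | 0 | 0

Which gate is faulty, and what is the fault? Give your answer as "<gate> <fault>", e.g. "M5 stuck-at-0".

M2 stuck-at-0

Fault-free values for test 1 (in0=0, in1=1, in2=0, in3=0): M1=0, M2=1, M3=1, M4=0, M5=1, M6=1, giving Y=1. Observed 0.
Test 1: faults giving observed 0 are {M1 stuck-at-1, M1 inverted output, M2 stuck-at-0, M2 inverted output, M3 stuck-at-0, M3 inverted output, M4 stuck-at-1, M4 inverted output, M5 stuck-at-0, M5 inverted output, M6 stuck-at-0, M6 inverted output}.
Test 2 (in0=1, in1=0, in2=1, in3=0): fault-free M1=0, M2=1, M3=1, M4=0, M5=1, M6=1 → 1; observed 1. Eliminates M1 stuck-at-1, M1 inverted output, M3 stuck-at-0, M3 inverted output, M4 stuck-at-1, M4 inverted output, M5 stuck-at-0, M5 inverted output, M6 stuck-at-0, M6 inverted output.
Test 3 (in0=0, in1=1, in2=0, in3=1): fault-free M1=0, M2=0, M3=0, M4=0, M5=0, M6=0 → 0; observed 0. Eliminates M2 inverted output.
Only M2 stuck-at-0 is consistent with every test.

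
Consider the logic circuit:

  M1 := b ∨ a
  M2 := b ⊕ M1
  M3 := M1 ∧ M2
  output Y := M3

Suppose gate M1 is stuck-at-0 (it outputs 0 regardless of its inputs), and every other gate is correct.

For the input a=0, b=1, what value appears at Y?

Propagate with M1 forced: M1=0 [stuck-at-0], M2=1, M3=0.
So Y = 0. (Same as the fault-free value — the fault is masked on this input.)

0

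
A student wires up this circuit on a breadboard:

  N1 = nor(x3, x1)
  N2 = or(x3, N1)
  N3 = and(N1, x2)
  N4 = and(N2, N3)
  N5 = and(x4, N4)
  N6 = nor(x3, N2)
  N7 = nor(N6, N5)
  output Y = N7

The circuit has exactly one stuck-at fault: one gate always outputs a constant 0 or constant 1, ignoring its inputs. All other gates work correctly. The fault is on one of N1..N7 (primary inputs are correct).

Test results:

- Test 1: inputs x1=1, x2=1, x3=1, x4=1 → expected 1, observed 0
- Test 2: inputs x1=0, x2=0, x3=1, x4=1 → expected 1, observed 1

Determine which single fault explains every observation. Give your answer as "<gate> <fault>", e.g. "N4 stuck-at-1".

Fault-free values for test 1 (x1=1, x2=1, x3=1, x4=1): N1=0, N2=1, N3=0, N4=0, N5=0, N6=0, N7=1, giving Y=1. Observed 0.
Test 1: faults giving observed 0 are {N1 stuck-at-1, N3 stuck-at-1, N4 stuck-at-1, N5 stuck-at-1, N6 stuck-at-1, N7 stuck-at-0}.
Test 2 (x1=0, x2=0, x3=1, x4=1): fault-free N1=0, N2=1, N3=0, N4=0, N5=0, N6=0, N7=1 → 1; observed 1. Eliminates N3 stuck-at-1, N4 stuck-at-1, N5 stuck-at-1, N6 stuck-at-1, N7 stuck-at-0.
Only N1 stuck-at-1 is consistent with every test.

N1 stuck-at-1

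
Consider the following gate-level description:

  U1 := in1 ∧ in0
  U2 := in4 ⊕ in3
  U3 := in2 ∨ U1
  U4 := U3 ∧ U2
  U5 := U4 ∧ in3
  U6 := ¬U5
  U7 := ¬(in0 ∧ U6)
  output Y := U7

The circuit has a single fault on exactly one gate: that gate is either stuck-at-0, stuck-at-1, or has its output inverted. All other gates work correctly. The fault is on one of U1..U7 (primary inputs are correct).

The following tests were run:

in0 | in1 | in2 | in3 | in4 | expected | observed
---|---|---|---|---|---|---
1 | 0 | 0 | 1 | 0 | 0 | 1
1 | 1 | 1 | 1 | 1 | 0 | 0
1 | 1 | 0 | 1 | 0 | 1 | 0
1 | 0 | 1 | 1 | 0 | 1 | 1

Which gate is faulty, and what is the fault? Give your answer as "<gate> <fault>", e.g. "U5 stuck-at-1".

U1 inverted output

Fault-free values for test 1 (in0=1, in1=0, in2=0, in3=1, in4=0): U1=0, U2=1, U3=0, U4=0, U5=0, U6=1, U7=0, giving Y=0. Observed 1.
Test 1: faults giving observed 1 are {U1 stuck-at-1, U1 inverted output, U3 stuck-at-1, U3 inverted output, U4 stuck-at-1, U4 inverted output, U5 stuck-at-1, U5 inverted output, U6 stuck-at-0, U6 inverted output, U7 stuck-at-1, U7 inverted output}.
Test 2 (in0=1, in1=1, in2=1, in3=1, in4=1): fault-free U1=1, U2=0, U3=1, U4=0, U5=0, U6=1, U7=0 → 0; observed 0. Eliminates U4 stuck-at-1, U4 inverted output, U5 stuck-at-1, U5 inverted output, U6 stuck-at-0, U6 inverted output, U7 stuck-at-1, U7 inverted output.
Test 3 (in0=1, in1=1, in2=0, in3=1, in4=0): fault-free U1=1, U2=1, U3=1, U4=1, U5=1, U6=0, U7=1 → 1; observed 0. Eliminates U1 stuck-at-1, U3 stuck-at-1.
Test 4 (in0=1, in1=0, in2=1, in3=1, in4=0): fault-free U1=0, U2=1, U3=1, U4=1, U5=1, U6=0, U7=1 → 1; observed 1. Eliminates U3 inverted output.
Only U1 inverted output is consistent with every test.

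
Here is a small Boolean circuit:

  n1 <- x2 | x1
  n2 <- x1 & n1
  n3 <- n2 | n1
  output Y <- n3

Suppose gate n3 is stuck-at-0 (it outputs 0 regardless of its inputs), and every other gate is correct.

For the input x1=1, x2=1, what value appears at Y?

Propagate with n3 forced: n1=1, n2=1, n3=0 [stuck-at-0].
So Y = 0. (Without the fault it would be 1.)

0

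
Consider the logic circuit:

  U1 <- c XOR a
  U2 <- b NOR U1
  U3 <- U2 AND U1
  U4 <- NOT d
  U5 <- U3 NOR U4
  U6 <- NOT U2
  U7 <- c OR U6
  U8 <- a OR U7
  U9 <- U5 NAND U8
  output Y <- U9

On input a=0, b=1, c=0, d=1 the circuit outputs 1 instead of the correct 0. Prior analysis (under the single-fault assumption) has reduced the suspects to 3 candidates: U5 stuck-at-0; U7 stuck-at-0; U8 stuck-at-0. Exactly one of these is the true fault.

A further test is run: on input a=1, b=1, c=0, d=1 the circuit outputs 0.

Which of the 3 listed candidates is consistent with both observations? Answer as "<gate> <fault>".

U7 stuck-at-0

Evaluate each candidate on input a=1, b=1, c=0, d=1:
  U5 stuck-at-0: U1=1, U2=0, U3=0, U4=0, U5=0 [stuck-at-0], U6=1, U7=1, U8=1, U9=1 → 1 — eliminated
  U7 stuck-at-0: U1=1, U2=0, U3=0, U4=0, U5=1, U6=1, U7=0 [stuck-at-0], U8=1, U9=0 → 0 — matches
  U8 stuck-at-0: U1=1, U2=0, U3=0, U4=0, U5=1, U6=1, U7=1, U8=0 [stuck-at-0], U9=1 → 1 — eliminated
Only U7 stuck-at-0 reproduces the observed 0.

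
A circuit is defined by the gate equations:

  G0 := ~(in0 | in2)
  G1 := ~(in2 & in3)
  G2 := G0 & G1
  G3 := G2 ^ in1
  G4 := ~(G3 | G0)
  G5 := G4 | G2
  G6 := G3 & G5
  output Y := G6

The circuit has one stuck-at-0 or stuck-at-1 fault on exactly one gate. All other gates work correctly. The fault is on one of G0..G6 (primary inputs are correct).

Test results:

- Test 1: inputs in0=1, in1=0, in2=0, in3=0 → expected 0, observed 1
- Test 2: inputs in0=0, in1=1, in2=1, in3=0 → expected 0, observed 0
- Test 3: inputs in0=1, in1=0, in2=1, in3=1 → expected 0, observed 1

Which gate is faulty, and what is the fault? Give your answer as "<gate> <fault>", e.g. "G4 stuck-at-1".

Fault-free values for test 1 (in0=1, in1=0, in2=0, in3=0): G0=0, G1=1, G2=0, G3=0, G4=1, G5=1, G6=0, giving Y=0. Observed 1.
Test 1: faults giving observed 1 are {G0 stuck-at-1, G2 stuck-at-1, G6 stuck-at-1}.
Test 2 (in0=0, in1=1, in2=1, in3=0): fault-free G0=0, G1=1, G2=0, G3=1, G4=0, G5=0, G6=0 → 0; observed 0. Eliminates G6 stuck-at-1.
Test 3 (in0=1, in1=0, in2=1, in3=1): fault-free G0=0, G1=0, G2=0, G3=0, G4=1, G5=1, G6=0 → 0; observed 1. Eliminates G0 stuck-at-1.
Only G2 stuck-at-1 is consistent with every test.

G2 stuck-at-1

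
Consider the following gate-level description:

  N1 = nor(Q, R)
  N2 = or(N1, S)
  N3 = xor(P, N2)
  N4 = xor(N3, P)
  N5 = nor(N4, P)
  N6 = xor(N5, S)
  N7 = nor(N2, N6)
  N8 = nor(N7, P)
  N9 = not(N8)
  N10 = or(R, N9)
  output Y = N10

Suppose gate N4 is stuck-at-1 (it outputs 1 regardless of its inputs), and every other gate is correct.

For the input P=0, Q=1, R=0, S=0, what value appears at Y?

Propagate with N4 forced: N1=0, N2=0, N3=0, N4=1 [stuck-at-1], N5=0, N6=0, N7=1, N8=0, N9=1, N10=1.
So Y = 1. (Without the fault it would be 0.)

1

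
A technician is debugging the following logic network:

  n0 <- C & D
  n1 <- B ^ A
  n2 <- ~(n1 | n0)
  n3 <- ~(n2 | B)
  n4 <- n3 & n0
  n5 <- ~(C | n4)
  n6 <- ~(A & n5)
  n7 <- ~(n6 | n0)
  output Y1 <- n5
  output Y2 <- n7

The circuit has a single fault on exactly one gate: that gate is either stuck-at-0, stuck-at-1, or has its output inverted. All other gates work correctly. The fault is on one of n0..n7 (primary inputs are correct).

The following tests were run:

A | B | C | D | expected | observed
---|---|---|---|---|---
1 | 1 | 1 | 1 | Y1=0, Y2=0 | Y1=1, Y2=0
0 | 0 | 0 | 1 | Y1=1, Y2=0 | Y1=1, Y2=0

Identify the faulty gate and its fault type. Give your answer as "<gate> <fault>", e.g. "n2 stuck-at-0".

Fault-free values for test 1 (A=1, B=1, C=1, D=1): n0=1, n1=0, n2=0, n3=0, n4=0, n5=0, n6=1, n7=0, giving Y1=0, Y2=0. Observed Y1=1, Y2=0.
Test 1: faults giving observed Y1=1, Y2=0 are {n5 stuck-at-1, n5 inverted output}.
Test 2 (A=0, B=0, C=0, D=1): fault-free n0=0, n1=0, n2=1, n3=0, n4=0, n5=1, n6=1, n7=0 → Y1=1, Y2=0; observed Y1=1, Y2=0. Eliminates n5 inverted output.
Only n5 stuck-at-1 is consistent with every test.

n5 stuck-at-1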